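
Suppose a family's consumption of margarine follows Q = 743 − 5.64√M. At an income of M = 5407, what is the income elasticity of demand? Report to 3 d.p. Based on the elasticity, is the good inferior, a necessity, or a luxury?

At M = 5407: Q = 328.278.
dQ/dM = -5.64/(2√M) = -0.0383505 at this income.
η = (dQ/dM)·(M/Q) = -0.0383505 × (5407/328.278) = -0.632.
Since η < 0, the good is an inferior good.

-0.632 (inferior good)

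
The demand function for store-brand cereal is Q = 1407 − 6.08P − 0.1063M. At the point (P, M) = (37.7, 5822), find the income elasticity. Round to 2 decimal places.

-1.11

At P = 37.7, M = 5822: Q = 558.905.
Holding P constant, ∂Q/∂M = −0.1063.
η_M = (∂Q/∂M)·(M/Q) = -0.1063 × (5822/558.905) = -1.11.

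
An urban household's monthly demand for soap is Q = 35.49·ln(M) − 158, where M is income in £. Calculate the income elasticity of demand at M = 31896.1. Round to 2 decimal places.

At M = 31896.1: Q = 210.040.
dQ/dM = 35.49/M = 0.00111268 at this income.
η = (dQ/dM)·(M/Q) = 0.00111268 × (31896.1/210.040) = 0.17.

0.17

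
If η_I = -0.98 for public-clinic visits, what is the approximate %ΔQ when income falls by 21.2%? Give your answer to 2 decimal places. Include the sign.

20.78%

%ΔQ ≈ η × %ΔI = -0.98 × (-21.2%) = 20.78%.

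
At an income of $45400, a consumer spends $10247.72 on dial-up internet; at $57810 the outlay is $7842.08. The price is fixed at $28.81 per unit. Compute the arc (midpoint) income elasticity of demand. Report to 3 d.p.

With a constant price, Q₁ = 10247.72/28.81 = 355.700 and Q₂ = 7842.08/28.81 = 272.200 (equivalently, work directly with expenditure since P cancels).
Midpoint %ΔQ = (7842.08 − 10247.72)/9044.90 = -0.26597; midpoint %ΔI = (57810 − 45400)/51605 = 0.24048.
η = -0.26597 / 0.24048 = -1.106.

-1.106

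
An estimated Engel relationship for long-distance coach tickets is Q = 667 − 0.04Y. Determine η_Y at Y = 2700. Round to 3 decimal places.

-0.193

At Y = 2700: Q = 559.000.
dQ/dY = −0.04.
η = (dQ/dY)·(Y/Q) = -0.04 × (2700/559.000) = -0.193.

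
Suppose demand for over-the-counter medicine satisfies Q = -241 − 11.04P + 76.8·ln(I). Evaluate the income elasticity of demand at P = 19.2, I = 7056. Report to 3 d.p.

At P = 19.2, I = 7056: Q = 227.605.
Holding P constant, ∂Q/∂I = 76.8/I = 0.0108844.
η_I = (∂Q/∂I)·(I/Q) = 0.0108844 × (7056/227.605) = 0.337.

0.337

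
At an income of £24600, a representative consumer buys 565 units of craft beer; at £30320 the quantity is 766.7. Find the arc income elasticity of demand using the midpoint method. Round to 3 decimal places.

1.454

ΔQ = 766.7 − 565 = 201.7; midpoint Q̄ = (565 + 766.7)/2 = 665.85.
ΔI = 30320 − 24600 = 5720; midpoint Ī = (24600 + 30320)/2 = 27460.
η = (ΔQ/Q̄) ÷ (ΔI/Ī) = (201.7/665.85) ÷ (5720/27460) = 1.454.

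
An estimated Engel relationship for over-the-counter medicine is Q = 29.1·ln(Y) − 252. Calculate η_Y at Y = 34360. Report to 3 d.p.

At Y = 34360: Q = 51.939.
dQ/dY = 29.1/Y = 0.000846915 at this income.
η = (dQ/dY)·(Y/Q) = 0.000846915 × (34360/51.939) = 0.560.

0.560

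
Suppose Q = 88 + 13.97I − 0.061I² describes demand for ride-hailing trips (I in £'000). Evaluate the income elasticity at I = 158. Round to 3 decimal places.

At I = 158: Q = 772.4560.
dQ/dI = 13.97 − 0.122I = -5.30600.
η = (dQ/dI)·(I/Q) = -5.30600 × (158/772.4560) = -1.085.

-1.085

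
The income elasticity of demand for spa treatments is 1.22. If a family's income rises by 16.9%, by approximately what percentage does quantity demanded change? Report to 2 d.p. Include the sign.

20.62%

%ΔQ ≈ η × %ΔI = 1.22 × 16.9% = 20.62%.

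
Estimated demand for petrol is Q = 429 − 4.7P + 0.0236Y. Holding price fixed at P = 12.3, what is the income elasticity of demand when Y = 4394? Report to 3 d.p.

At P = 12.3, Y = 4394: Q = 474.888.
Holding P constant, ∂Q/∂Y = 0.0236.
η_Y = (∂Q/∂Y)·(Y/Q) = 0.0236 × (4394/474.888) = 0.218.

0.218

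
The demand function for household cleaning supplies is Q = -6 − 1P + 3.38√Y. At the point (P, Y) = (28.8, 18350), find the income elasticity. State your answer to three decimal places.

At P = 28.8, Y = 18350: Q = 423.062.
Holding P constant, ∂Q/∂Y = 3.38/(2√Y) = 0.0124758.
η_Y = (∂Q/∂Y)·(Y/Q) = 0.0124758 × (18350/423.062) = 0.541.

0.541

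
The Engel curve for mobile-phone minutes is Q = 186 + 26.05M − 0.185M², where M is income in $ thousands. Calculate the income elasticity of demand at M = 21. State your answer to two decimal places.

0.59

At M = 21: Q = 651.4650.
dQ/dM = 26.05 − 0.37M = 18.28000.
η = (dQ/dM)·(M/Q) = 18.28000 × (21/651.4650) = 0.59.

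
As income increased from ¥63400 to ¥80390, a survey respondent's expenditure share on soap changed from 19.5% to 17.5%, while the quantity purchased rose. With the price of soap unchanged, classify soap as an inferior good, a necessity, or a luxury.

necessity

Quantity rises but the budget share falls as income rises, so 0 < η < 1.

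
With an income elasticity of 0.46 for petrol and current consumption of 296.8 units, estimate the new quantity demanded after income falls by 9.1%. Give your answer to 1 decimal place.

%ΔQ ≈ η × %ΔI = 0.46 × (-9.1%) = -4.186%.
New Q ≈ 296.8 × (1 − 0.04186) = 284.4.

284.4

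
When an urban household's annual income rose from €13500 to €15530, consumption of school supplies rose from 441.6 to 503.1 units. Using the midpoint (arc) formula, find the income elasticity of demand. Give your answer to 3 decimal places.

0.931

ΔQ = 503.1 − 441.6 = 61.5; midpoint Q̄ = (441.6 + 503.1)/2 = 472.35.
ΔI = 15530 − 13500 = 2030; midpoint Ī = (13500 + 15530)/2 = 14515.
η = (ΔQ/Q̄) ÷ (ΔI/Ī) = (61.5/472.35) ÷ (2030/14515) = 0.931.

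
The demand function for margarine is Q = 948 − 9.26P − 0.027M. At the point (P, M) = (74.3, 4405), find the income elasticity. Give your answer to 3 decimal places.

-0.843

At P = 74.3, M = 4405: Q = 141.047.
Holding P constant, ∂Q/∂M = −0.027.
η_M = (∂Q/∂M)·(M/Q) = -0.027 × (4405/141.047) = -0.843.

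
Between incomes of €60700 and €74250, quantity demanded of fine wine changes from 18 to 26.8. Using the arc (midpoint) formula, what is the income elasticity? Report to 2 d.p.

ΔQ = 26.8 − 18 = 8.8; midpoint Q̄ = (18 + 26.8)/2 = 22.4.
ΔI = 74250 − 60700 = 13550; midpoint Ī = (60700 + 74250)/2 = 67475.
η = (ΔQ/Q̄) ÷ (ΔI/Ī) = (8.8/22.4) ÷ (13550/67475) = 1.96.

1.96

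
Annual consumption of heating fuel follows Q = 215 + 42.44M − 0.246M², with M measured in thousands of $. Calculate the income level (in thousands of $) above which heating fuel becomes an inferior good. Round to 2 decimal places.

dQ/dM = 42.44 − 0.492M.
The good is inferior where dQ/dM < 0. Setting dQ/dM = 0 gives M = 42.44 / 0.492 = 86.26.

86.26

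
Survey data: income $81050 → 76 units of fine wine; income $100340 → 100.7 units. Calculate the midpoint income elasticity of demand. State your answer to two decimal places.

ΔQ = 100.7 − 76 = 24.7; midpoint Q̄ = (76 + 100.7)/2 = 88.35.
ΔI = 100340 − 81050 = 19290; midpoint Ī = (81050 + 100340)/2 = 90695.
η = (ΔQ/Q̄) ÷ (ΔI/Ī) = (24.7/88.35) ÷ (19290/90695) = 1.31.

1.31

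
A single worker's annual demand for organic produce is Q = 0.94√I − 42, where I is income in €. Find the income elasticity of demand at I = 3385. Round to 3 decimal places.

2.155

At I = 3385: Q = 12.690.
dQ/dI = 0.94/(2√I) = 0.00807827 at this income.
η = (dQ/dI)·(I/Q) = 0.00807827 × (3385/12.690) = 2.155.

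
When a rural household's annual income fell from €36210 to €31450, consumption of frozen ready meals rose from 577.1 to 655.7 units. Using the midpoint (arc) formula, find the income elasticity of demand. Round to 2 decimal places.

ΔQ = 655.7 − 577.1 = 78.6; midpoint Q̄ = (577.1 + 655.7)/2 = 616.4.
ΔI = 31450 − 36210 = -4760; midpoint Ī = (36210 + 31450)/2 = 33830.
η = (ΔQ/Q̄) ÷ (ΔI/Ī) = (78.6/616.4) ÷ (-4760/33830) = -0.91.

-0.91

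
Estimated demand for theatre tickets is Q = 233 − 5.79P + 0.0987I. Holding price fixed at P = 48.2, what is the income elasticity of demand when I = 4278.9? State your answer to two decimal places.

At P = 48.2, I = 4278.9: Q = 376.249.
Holding P constant, ∂Q/∂I = 0.0987.
η_I = (∂Q/∂I)·(I/Q) = 0.0987 × (4278.9/376.249) = 1.12.

1.12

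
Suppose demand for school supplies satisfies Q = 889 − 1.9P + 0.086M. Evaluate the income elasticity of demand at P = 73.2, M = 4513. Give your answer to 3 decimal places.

0.341

At P = 73.2, M = 4513: Q = 1138.038.
Holding P constant, ∂Q/∂M = 0.086.
η_M = (∂Q/∂M)·(M/Q) = 0.086 × (4513/1138.038) = 0.341.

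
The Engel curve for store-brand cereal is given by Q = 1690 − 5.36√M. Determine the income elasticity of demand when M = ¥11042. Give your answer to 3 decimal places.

At M = 11042: Q = 1126.766.
dQ/dM = -5.36/(2√M) = -0.0255042 at this income.
η = (dQ/dM)·(M/Q) = -0.0255042 × (11042/1126.766) = -0.250.

-0.250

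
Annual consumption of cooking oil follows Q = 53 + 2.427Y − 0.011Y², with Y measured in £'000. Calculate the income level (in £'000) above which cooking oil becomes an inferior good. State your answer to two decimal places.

110.32

dQ/dY = 2.427 − 0.022Y.
The good is inferior where dQ/dY < 0. Setting dQ/dY = 0 gives Y = 2.427 / 0.022 = 110.32.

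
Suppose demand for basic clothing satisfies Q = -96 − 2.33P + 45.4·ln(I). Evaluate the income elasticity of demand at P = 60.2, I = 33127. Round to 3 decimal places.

At P = 60.2, I = 33127: Q = 236.262.
Holding P constant, ∂Q/∂I = 45.4/I = 0.00137048.
η_I = (∂Q/∂I)·(I/Q) = 0.00137048 × (33127/236.262) = 0.192.

0.192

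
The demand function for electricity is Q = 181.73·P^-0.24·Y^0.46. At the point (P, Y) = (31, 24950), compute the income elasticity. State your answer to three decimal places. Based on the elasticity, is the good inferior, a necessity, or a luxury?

0.460 (necessity)

For a multiplicative demand Q = A·P^α·Y^β, the income elasticity is β everywhere.
Here β = 0.46, so η = 0.460.
Since 0 < η < 1, this is a necessity.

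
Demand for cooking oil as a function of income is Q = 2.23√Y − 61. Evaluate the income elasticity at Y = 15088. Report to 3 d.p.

At Y = 15088: Q = 212.918.
dQ/dY = 2.23/(2√Y) = 0.00907735 at this income.
η = (dQ/dY)·(Y/Q) = 0.00907735 × (15088/212.918) = 0.643.

0.643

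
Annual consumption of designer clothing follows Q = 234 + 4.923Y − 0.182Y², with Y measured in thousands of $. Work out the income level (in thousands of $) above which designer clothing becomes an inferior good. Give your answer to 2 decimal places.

dQ/dY = 4.923 − 0.364Y.
The good is inferior where dQ/dY < 0. Setting dQ/dY = 0 gives Y = 4.923 / 0.364 = 13.52.

13.52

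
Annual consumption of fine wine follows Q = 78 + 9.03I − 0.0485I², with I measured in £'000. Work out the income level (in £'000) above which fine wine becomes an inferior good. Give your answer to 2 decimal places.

dQ/dI = 9.03 − 0.097I.
The good is inferior where dQ/dI < 0. Setting dQ/dI = 0 gives I = 9.03 / 0.097 = 93.09.

93.09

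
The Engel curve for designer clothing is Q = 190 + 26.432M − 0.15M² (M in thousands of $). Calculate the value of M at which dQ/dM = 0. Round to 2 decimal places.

dQ/dM = 26.432 − 0.3M.
The good is inferior where dQ/dM < 0. Setting dQ/dM = 0 gives M = 26.432 / 0.3 = 88.11.

88.11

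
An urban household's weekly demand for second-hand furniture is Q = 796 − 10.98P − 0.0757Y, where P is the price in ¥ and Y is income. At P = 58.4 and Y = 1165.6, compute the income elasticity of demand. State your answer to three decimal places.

At P = 58.4, Y = 1165.6: Q = 66.532.
Holding P constant, ∂Q/∂Y = −0.0757.
η_Y = (∂Q/∂Y)·(Y/Q) = -0.0757 × (1165.6/66.532) = -1.326.

-1.326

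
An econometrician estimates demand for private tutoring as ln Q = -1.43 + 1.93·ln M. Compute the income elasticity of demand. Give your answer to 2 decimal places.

In a log-linear demand, the coefficient on ln M is the income elasticity.
So η = 1.93.

1.93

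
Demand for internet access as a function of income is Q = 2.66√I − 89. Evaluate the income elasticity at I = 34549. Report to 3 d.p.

0.610

At I = 34549: Q = 405.424.
dQ/dI = 2.66/(2√I) = 0.0071554 at this income.
η = (dQ/dI)·(I/Q) = 0.0071554 × (34549/405.424) = 0.610.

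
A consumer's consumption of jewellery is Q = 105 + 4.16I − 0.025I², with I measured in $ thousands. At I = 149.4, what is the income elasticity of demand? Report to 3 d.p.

-2.935

At I = 149.4: Q = 168.4950.
dQ/dI = 4.16 − 0.05I = -3.31000.
η = (dQ/dI)·(I/Q) = -3.31000 × (149.4/168.4950) = -2.935.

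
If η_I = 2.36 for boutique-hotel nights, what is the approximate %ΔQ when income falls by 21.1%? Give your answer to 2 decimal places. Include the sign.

-49.80%

%ΔQ ≈ η × %ΔI = 2.36 × (-21.1%) = -49.80%.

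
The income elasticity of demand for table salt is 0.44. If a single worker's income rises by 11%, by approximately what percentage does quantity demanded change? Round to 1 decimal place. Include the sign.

%ΔQ ≈ η × %ΔI = 0.44 × 11% = 4.8%.

4.8%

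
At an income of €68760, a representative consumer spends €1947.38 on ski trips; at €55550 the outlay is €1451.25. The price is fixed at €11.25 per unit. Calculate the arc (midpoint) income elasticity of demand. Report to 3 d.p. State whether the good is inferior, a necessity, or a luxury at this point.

1.374 (luxury)

With a constant price, Q₁ = 1947.38/11.25 = 173.100 and Q₂ = 1451.25/11.25 = 129.000 (equivalently, work directly with expenditure since P cancels).
Midpoint %ΔQ = (1451.25 − 1947.38)/1699.32 = -0.29196; midpoint %ΔI = (55550 − 68760)/62155 = -0.21253.
η = -0.29196 / -0.21253 = 1.374.
η > 1 ⇒ luxury.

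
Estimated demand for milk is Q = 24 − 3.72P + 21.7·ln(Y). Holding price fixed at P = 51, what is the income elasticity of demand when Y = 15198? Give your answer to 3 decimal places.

At P = 51, Y = 15198: Q = 43.228.
Holding P constant, ∂Q/∂Y = 21.7/Y = 0.00142782.
η_Y = (∂Q/∂Y)·(Y/Q) = 0.00142782 × (15198/43.228) = 0.502.

0.502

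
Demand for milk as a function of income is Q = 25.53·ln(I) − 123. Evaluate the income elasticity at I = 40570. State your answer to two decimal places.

At I = 40570: Q = 147.893.
dQ/dI = 25.53/I = 0.000629283 at this income.
η = (dQ/dI)·(I/Q) = 0.000629283 × (40570/147.893) = 0.17.

0.17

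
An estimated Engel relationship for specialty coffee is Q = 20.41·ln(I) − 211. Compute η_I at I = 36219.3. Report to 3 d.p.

At I = 36219.3: Q = 3.251.
dQ/dI = 20.41/I = 0.000563512 at this income.
η = (dQ/dI)·(I/Q) = 0.000563512 × (36219.3/3.251) = 6.278.

6.278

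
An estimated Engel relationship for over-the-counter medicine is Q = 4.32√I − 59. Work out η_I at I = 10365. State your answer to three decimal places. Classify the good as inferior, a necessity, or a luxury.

At I = 10365: Q = 380.813.
dQ/dI = 4.32/(2√I) = 0.0212163 at this income.
η = (dQ/dI)·(I/Q) = 0.0212163 × (10365/380.813) = 0.577.
Since 0 < η < 1, the good is a necessity.

0.577 (necessity)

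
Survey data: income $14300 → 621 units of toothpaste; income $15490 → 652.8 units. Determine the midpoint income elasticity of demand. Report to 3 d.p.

0.625

ΔQ = 652.8 − 621 = 31.8; midpoint Q̄ = (621 + 652.8)/2 = 636.9.
ΔI = 15490 − 14300 = 1190; midpoint Ī = (14300 + 15490)/2 = 14895.
η = (ΔQ/Q̄) ÷ (ΔI/Ī) = (31.8/636.9) ÷ (1190/14895) = 0.625.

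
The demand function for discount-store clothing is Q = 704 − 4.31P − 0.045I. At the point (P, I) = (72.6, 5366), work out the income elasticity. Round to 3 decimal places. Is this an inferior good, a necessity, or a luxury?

At P = 72.6, I = 5366: Q = 149.624.
Holding P constant, ∂Q/∂I = −0.045.
η_I = (∂Q/∂I)·(I/Q) = -0.045 × (5366/149.624) = -1.614.
Since η < 0, this is an inferior good.

-1.614 (inferior good)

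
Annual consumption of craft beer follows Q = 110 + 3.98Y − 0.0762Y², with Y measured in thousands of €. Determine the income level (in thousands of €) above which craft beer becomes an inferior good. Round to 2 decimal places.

dQ/dY = 3.98 − 0.1524Y.
The good is inferior where dQ/dY < 0. Setting dQ/dY = 0 gives Y = 3.98 / 0.1524 = 26.12.

26.12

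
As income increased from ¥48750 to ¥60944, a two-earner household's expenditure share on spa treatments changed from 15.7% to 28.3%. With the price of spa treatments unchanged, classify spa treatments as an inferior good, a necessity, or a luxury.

luxury

The budget share rises as income rises, so η > 1.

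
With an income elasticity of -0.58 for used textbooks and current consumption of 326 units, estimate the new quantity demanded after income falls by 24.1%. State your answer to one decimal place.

371.6

%ΔQ ≈ η × %ΔI = -0.58 × (-24.1%) = 13.978%.
New Q ≈ 326 × (1 + 0.13978) = 371.6.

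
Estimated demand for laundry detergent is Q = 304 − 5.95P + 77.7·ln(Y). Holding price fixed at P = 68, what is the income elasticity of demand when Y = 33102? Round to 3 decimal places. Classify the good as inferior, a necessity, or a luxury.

At P = 68, Y = 33102: Q = 708.051.
Holding P constant, ∂Q/∂Y = 77.7/Y = 0.00234729.
η_Y = (∂Q/∂Y)·(Y/Q) = 0.00234729 × (33102/708.051) = 0.110.
Since 0 < η < 1, this is a necessity.

0.110 (necessity)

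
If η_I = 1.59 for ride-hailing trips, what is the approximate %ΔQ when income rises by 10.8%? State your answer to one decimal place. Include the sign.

17.2%

%ΔQ ≈ η × %ΔI = 1.59 × 10.8% = 17.2%.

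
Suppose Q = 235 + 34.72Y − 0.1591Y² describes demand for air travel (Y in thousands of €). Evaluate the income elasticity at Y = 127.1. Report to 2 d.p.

At Y = 127.1: Q = 2077.7454.
dQ/dY = 34.72 − 0.3182Y = -5.72322.
η = (dQ/dY)·(Y/Q) = -5.72322 × (127.1/2077.7454) = -0.35.

-0.35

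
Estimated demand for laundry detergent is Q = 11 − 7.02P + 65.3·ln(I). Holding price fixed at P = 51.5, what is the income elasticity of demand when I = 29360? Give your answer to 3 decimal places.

At P = 51.5, I = 29360: Q = 321.236.
Holding P constant, ∂Q/∂I = 65.3/I = 0.00222411.
η_I = (∂Q/∂I)·(I/Q) = 0.00222411 × (29360/321.236) = 0.203.

0.203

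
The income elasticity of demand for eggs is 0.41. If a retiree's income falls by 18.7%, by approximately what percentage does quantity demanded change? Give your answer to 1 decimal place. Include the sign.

-7.7%

%ΔQ ≈ η × %ΔI = 0.41 × (-18.7%) = -7.7%.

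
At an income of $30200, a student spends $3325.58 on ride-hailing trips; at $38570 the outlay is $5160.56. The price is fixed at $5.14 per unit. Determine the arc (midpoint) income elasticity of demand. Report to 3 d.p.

1.777

With a constant price, Q₁ = 3325.58/5.14 = 647.000 and Q₂ = 5160.56/5.14 = 1004.000 (equivalently, work directly with expenditure since P cancels).
Midpoint %ΔQ = (5160.56 − 3325.58)/4243.07 = 0.43247; midpoint %ΔI = (38570 − 30200)/34385 = 0.24342.
η = 0.43247 / 0.24342 = 1.777.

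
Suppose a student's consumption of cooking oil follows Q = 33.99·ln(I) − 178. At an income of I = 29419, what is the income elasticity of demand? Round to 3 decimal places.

0.198

At I = 29419: Q = 171.737.
dQ/dI = 33.99/I = 0.00115538 at this income.
η = (dQ/dI)·(I/Q) = 0.00115538 × (29419/171.737) = 0.198.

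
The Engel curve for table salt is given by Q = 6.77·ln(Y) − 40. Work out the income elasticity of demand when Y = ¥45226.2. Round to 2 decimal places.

0.21

At Y = 45226.2: Q = 32.571.
dQ/dY = 6.77/Y = 0.000149692 at this income.
η = (dQ/dY)·(Y/Q) = 0.000149692 × (45226.2/32.571) = 0.21.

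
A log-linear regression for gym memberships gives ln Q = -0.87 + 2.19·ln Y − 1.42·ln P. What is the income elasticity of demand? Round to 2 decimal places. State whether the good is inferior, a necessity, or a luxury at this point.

2.19 (luxury)

In a log-linear demand, the coefficient on ln Y is the income elasticity.
So η = 2.19.
η > 1 ⇒ luxury.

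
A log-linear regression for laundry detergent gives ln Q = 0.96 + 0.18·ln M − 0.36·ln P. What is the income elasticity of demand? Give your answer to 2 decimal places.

In a log-linear demand, the coefficient on ln M is the income elasticity.
So η = 0.18.

0.18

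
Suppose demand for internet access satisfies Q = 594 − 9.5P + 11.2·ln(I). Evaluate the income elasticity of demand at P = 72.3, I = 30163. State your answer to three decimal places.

At P = 72.3, I = 30163: Q = 22.671.
Holding P constant, ∂Q/∂I = 11.2/I = 0.000371316.
η_I = (∂Q/∂I)·(I/Q) = 0.000371316 × (30163/22.671) = 0.494.

0.494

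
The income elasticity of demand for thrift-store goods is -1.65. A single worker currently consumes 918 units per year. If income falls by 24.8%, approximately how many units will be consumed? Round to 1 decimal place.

1293.6

%ΔQ ≈ η × %ΔI = -1.65 × (-24.8%) = 40.92%.
New Q ≈ 918 × (1 + 0.4092) = 1293.6.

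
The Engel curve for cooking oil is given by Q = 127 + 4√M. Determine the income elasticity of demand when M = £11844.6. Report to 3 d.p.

0.387

At M = 11844.6: Q = 562.332.
dQ/dM = 4/(2√M) = 0.0183768 at this income.
η = (dQ/dM)·(M/Q) = 0.0183768 × (11844.6/562.332) = 0.387.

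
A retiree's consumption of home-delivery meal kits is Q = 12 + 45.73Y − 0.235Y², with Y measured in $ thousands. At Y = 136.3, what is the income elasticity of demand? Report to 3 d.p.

At Y = 136.3: Q = 1879.2418.
dQ/dY = 45.73 − 0.47Y = -18.33100.
η = (dQ/dY)·(Y/Q) = -18.33100 × (136.3/1879.2418) = -1.330.

-1.330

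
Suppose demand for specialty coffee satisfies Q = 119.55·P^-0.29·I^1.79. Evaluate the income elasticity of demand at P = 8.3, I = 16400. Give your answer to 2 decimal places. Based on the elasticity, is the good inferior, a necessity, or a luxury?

For a multiplicative demand Q = A·P^α·I^β, the income elasticity is β everywhere.
Here β = 1.79, so η = 1.79.
Since η > 1, this is a luxury.

1.79 (luxury)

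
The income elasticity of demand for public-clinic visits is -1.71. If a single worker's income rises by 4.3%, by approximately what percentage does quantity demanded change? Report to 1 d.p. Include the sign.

-7.4%

%ΔQ ≈ η × %ΔI = -1.71 × 4.3% = -7.4%.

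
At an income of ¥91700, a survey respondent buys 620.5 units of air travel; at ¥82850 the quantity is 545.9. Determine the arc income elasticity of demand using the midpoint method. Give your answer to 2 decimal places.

1.26

ΔQ = 545.9 − 620.5 = -74.6; midpoint Q̄ = (620.5 + 545.9)/2 = 583.2.
ΔI = 82850 − 91700 = -8850; midpoint Ī = (91700 + 82850)/2 = 87275.
η = (ΔQ/Q̄) ÷ (ΔI/Ī) = (-74.6/583.2) ÷ (-8850/87275) = 1.26.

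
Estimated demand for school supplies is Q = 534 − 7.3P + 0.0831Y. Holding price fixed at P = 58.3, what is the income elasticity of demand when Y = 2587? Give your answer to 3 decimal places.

0.665

At P = 58.3, Y = 2587: Q = 323.390.
Holding P constant, ∂Q/∂Y = 0.0831.
η_Y = (∂Q/∂Y)·(Y/Q) = 0.0831 × (2587/323.390) = 0.665.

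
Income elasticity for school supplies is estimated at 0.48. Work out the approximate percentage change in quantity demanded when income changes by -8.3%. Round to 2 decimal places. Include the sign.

-3.98%

%ΔQ ≈ η × %ΔI = 0.48 × (-8.3%) = -3.98%.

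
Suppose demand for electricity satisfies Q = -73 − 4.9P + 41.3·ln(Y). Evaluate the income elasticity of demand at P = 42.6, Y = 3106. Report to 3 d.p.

At P = 42.6, Y = 3106: Q = 50.357.
Holding P constant, ∂Q/∂Y = 41.3/Y = 0.0132968.
η_Y = (∂Q/∂Y)·(Y/Q) = 0.0132968 × (3106/50.357) = 0.820.

0.820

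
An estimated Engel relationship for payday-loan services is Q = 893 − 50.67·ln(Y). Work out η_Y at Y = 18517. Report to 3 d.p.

-0.128

At Y = 18517: Q = 395.094.
dQ/dY = -50.67/Y = -0.0027364 at this income.
η = (dQ/dY)·(Y/Q) = -0.0027364 × (18517/395.094) = -0.128.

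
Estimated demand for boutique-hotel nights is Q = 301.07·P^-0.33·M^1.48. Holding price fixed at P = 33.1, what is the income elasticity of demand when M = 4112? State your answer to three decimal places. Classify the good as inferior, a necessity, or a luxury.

1.480 (luxury)

For a multiplicative demand Q = A·P^α·M^β, the income elasticity is β everywhere.
Here β = 1.48, so η = 1.480.
Since η > 1, this is a luxury.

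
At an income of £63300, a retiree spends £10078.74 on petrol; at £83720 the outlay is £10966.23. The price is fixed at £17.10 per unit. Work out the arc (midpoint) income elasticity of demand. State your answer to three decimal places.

0.304

With a constant price, Q₁ = 10078.74/17.10 = 589.400 and Q₂ = 10966.23/17.10 = 641.300 (equivalently, work directly with expenditure since P cancels).
Midpoint %ΔQ = (10966.23 − 10078.74)/10522.49 = 0.08434; midpoint %ΔI = (83720 − 63300)/73510 = 0.27779.
η = 0.08434 / 0.27779 = 0.304.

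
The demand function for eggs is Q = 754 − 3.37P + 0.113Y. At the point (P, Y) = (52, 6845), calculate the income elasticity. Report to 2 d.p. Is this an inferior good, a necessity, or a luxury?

0.57 (necessity)

At P = 52, Y = 6845: Q = 1352.245.
Holding P constant, ∂Q/∂Y = 0.113.
η_Y = (∂Q/∂Y)·(Y/Q) = 0.113 × (6845/1352.245) = 0.57.
Since 0 < η < 1, this is a necessity.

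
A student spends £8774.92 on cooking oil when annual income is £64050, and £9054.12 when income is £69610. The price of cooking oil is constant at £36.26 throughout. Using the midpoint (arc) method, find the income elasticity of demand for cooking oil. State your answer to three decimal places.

With a constant price, Q₁ = 8774.92/36.26 = 242.000 and Q₂ = 9054.12/36.26 = 249.700 (equivalently, work directly with expenditure since P cancels).
Midpoint %ΔQ = (9054.12 − 8774.92)/8914.52 = 0.03132; midpoint %ΔI = (69610 − 64050)/66830 = 0.08320.
η = 0.03132 / 0.08320 = 0.376.

0.376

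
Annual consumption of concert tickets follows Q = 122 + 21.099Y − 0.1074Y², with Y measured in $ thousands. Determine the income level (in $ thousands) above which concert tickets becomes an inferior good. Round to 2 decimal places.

98.23

dQ/dY = 21.099 − 0.2148Y.
The good is inferior where dQ/dY < 0. Setting dQ/dY = 0 gives Y = 21.099 / 0.2148 = 98.23.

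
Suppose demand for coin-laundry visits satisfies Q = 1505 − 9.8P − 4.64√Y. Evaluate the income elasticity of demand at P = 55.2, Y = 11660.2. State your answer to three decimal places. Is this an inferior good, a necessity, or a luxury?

-0.541 (inferior good)

At P = 55.2, Y = 11660.2: Q = 463.002.
Holding P constant, ∂Q/∂Y = -4.64/(2√Y) = -0.021485.
η_Y = (∂Q/∂Y)·(Y/Q) = -0.021485 × (11660.2/463.002) = -0.541.
Since η < 0, this is an inferior good.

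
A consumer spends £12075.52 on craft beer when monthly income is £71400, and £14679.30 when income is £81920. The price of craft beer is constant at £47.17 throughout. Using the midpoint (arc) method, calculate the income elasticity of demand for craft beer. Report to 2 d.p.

With a constant price, Q₁ = 12075.52/47.17 = 256.000 and Q₂ = 14679.30/47.17 = 311.200 (equivalently, work directly with expenditure since P cancels).
Midpoint %ΔQ = (14679.30 − 12075.52)/13377.41 = 0.19464; midpoint %ΔI = (81920 − 71400)/76660 = 0.13723.
η = 0.19464 / 0.13723 = 1.42.

1.42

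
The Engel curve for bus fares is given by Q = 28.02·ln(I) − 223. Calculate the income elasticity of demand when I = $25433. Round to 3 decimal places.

0.458

At I = 25433: Q = 61.229.
dQ/dI = 28.02/I = 0.00110172 at this income.
η = (dQ/dI)·(I/Q) = 0.00110172 × (25433/61.229) = 0.458.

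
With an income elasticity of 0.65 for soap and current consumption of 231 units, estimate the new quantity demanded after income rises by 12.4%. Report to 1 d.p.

249.6

%ΔQ ≈ η × %ΔI = 0.65 × 12.4% = 8.06%.
New Q ≈ 231 × (1 + 0.0806) = 249.6.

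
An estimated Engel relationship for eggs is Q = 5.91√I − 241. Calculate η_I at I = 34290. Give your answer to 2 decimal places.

At I = 34290: Q = 853.388.
dQ/dI = 5.91/(2√I) = 0.0159578 at this income.
η = (dQ/dI)·(I/Q) = 0.0159578 × (34290/853.388) = 0.64.

0.64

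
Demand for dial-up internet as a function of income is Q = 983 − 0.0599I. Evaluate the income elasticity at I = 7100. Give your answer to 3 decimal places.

-0.763

At I = 7100: Q = 557.710.
dQ/dI = −0.0599.
η = (dQ/dI)·(I/Q) = -0.0599 × (7100/557.710) = -0.763.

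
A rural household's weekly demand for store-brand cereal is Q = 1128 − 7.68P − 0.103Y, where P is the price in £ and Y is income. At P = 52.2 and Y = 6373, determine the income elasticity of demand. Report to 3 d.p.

-9.287

At P = 52.2, Y = 6373: Q = 70.685.
Holding P constant, ∂Q/∂Y = −0.103.
η_Y = (∂Q/∂Y)·(Y/Q) = -0.103 × (6373/70.685) = -9.287.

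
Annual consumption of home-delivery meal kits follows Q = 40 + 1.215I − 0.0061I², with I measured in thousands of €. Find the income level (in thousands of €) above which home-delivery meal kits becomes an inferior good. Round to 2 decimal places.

99.59

dQ/dI = 1.215 − 0.0122I.
The good is inferior where dQ/dI < 0. Setting dQ/dI = 0 gives I = 1.215 / 0.0122 = 99.59.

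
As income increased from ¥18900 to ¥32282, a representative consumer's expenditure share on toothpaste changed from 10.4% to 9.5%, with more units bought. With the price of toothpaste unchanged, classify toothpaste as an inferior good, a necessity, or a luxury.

Quantity rises but the budget share falls as income rises, so 0 < η < 1.

necessity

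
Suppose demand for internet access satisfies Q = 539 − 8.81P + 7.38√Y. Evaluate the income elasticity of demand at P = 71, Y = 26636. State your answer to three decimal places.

0.539

At P = 71, Y = 26636: Q = 1117.946.
Holding P constant, ∂Q/∂Y = 7.38/(2√Y) = 0.0226095.
η_Y = (∂Q/∂Y)·(Y/Q) = 0.0226095 × (26636/1117.946) = 0.539.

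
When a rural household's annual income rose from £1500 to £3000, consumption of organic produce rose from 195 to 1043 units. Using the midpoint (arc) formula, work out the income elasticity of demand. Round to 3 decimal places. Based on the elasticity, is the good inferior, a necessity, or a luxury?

ΔQ = 1043 − 195 = 848; midpoint Q̄ = (195 + 1043)/2 = 619.
ΔI = 3000 − 1500 = 1500; midpoint Ī = (1500 + 3000)/2 = 2250.
η = (ΔQ/Q̄) ÷ (ΔI/Ī) = (848/619) ÷ (1500/2250) = 2.055.
η > 1 ⇒ luxury.

2.055 (luxury)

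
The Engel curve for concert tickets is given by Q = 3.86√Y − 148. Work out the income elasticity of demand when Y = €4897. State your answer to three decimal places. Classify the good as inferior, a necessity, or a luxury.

At Y = 4897: Q = 122.117.
dQ/dY = 3.86/(2√Y) = 0.0275799 at this income.
η = (dQ/dY)·(Y/Q) = 0.0275799 × (4897/122.117) = 1.106.
Since η > 1, the good is a luxury.

1.106 (luxury)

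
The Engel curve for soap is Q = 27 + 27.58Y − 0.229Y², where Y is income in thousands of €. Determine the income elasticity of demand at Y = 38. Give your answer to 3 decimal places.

At Y = 38: Q = 744.3640.
dQ/dY = 27.58 − 0.458Y = 10.17600.
η = (dQ/dY)·(Y/Q) = 10.17600 × (38/744.3640) = 0.519.

0.519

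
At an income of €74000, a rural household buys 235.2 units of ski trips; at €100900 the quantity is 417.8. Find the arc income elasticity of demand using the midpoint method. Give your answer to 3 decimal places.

1.818

ΔQ = 417.8 − 235.2 = 182.6; midpoint Q̄ = (235.2 + 417.8)/2 = 326.5.
ΔI = 100900 − 74000 = 26900; midpoint Ī = (74000 + 100900)/2 = 87450.
η = (ΔQ/Q̄) ÷ (ΔI/Ī) = (182.6/326.5) ÷ (26900/87450) = 1.818.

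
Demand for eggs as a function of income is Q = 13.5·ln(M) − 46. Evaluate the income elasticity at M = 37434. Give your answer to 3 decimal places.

0.140

At M = 37434: Q = 96.160.
dQ/dM = 13.5/M = 0.000360635 at this income.
η = (dQ/dM)·(M/Q) = 0.000360635 × (37434/96.160) = 0.140.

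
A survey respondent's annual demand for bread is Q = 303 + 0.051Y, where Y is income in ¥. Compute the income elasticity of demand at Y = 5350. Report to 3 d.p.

0.474

At Y = 5350: Q = 575.850.
dQ/dY = 0.051.
η = (dQ/dY)·(Y/Q) = 0.051 × (5350/575.850) = 0.474.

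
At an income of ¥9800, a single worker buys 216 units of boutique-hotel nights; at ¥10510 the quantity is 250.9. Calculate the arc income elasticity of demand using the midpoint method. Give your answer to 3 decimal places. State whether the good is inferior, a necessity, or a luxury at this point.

ΔQ = 250.9 − 216 = 34.9; midpoint Q̄ = (216 + 250.9)/2 = 233.45.
ΔI = 10510 − 9800 = 710; midpoint Ī = (9800 + 10510)/2 = 10155.
η = (ΔQ/Q̄) ÷ (ΔI/Ī) = (34.9/233.45) ÷ (710/10155) = 2.138.
η > 1 ⇒ luxury.

2.138 (luxury)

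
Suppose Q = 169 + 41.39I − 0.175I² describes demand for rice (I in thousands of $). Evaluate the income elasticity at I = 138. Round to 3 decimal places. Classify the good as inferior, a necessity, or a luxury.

-0.374 (inferior good)

At I = 138: Q = 2548.1200.
dQ/dI = 41.39 − 0.35I = -6.91000.
η = (dQ/dI)·(I/Q) = -6.91000 × (138/2548.1200) = -0.374.
η < 0 ⇒ inferior good.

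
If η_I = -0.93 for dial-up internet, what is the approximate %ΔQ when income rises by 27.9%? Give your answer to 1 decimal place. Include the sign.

-25.9%

%ΔQ ≈ η × %ΔI = -0.93 × 27.9% = -25.9%.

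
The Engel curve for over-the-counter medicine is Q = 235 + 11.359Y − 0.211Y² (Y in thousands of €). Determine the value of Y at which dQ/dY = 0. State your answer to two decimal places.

26.92

dQ/dY = 11.359 − 0.422Y.
The good is inferior where dQ/dY < 0. Setting dQ/dY = 0 gives Y = 11.359 / 0.422 = 26.92.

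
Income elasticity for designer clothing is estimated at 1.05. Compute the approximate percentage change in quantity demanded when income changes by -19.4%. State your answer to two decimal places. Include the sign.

-20.37%

%ΔQ ≈ η × %ΔI = 1.05 × (-19.4%) = -20.37%.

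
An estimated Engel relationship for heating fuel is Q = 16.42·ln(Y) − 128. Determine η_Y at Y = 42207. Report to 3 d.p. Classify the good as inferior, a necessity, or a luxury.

At Y = 42207: Q = 46.879.
dQ/dY = 16.42/Y = 0.000389035 at this income.
η = (dQ/dY)·(Y/Q) = 0.000389035 × (42207/46.879) = 0.350.
Since 0 < η < 1, the good is a necessity.

0.350 (necessity)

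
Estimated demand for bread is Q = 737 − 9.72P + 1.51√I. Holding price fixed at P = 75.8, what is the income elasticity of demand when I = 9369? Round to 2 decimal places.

At P = 75.8, I = 9369: Q = 146.382.
Holding P constant, ∂Q/∂I = 1.51/(2√I) = 0.0078001.
η_I = (∂Q/∂I)·(I/Q) = 0.0078001 × (9369/146.382) = 0.50.

0.50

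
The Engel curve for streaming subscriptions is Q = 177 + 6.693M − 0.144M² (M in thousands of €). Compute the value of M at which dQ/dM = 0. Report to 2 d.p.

dQ/dM = 6.693 − 0.288M.
The good is inferior where dQ/dM < 0. Setting dQ/dM = 0 gives M = 6.693 / 0.288 = 23.24.

23.24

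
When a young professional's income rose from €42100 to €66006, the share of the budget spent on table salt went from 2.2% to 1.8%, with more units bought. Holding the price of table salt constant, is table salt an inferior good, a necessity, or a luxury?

necessity

Quantity rises but the budget share falls as income rises, so 0 < η < 1.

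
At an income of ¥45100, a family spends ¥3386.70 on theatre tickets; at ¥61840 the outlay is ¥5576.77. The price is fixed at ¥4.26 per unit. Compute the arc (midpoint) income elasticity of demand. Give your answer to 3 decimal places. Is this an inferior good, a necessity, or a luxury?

With a constant price, Q₁ = 3386.70/4.26 = 795.000 and Q₂ = 5576.77/4.26 = 1309.101 (equivalently, work directly with expenditure since P cancels).
Midpoint %ΔQ = (5576.77 − 3386.70)/4481.74 = 0.48867; midpoint %ΔI = (61840 − 45100)/53470 = 0.31307.
η = 0.48867 / 0.31307 = 1.561.
η > 1 ⇒ luxury.

1.561 (luxury)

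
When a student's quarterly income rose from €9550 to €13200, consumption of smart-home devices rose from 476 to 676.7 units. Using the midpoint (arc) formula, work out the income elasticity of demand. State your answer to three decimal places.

ΔQ = 676.7 − 476 = 200.7; midpoint Q̄ = (476 + 676.7)/2 = 576.35.
ΔI = 13200 − 9550 = 3650; midpoint Ī = (9550 + 13200)/2 = 11375.
η = (ΔQ/Q̄) ÷ (ΔI/Ī) = (200.7/576.35) ÷ (3650/11375) = 1.085.

1.085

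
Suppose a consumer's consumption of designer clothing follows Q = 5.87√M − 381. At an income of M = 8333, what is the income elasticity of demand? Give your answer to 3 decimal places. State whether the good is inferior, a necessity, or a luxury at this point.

1.730 (luxury)

At M = 8333: Q = 154.845.
dQ/dM = 5.87/(2√M) = 0.032152 at this income.
η = (dQ/dM)·(M/Q) = 0.032152 × (8333/154.845) = 1.730.
Since η > 1, the good is a luxury.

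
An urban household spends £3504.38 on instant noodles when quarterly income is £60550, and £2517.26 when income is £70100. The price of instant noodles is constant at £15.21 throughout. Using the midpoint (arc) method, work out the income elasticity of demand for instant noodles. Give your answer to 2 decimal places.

-2.24

With a constant price, Q₁ = 3504.38/15.21 = 230.400 and Q₂ = 2517.26/15.21 = 165.500 (equivalently, work directly with expenditure since P cancels).
Midpoint %ΔQ = (2517.26 − 3504.38)/3010.82 = -0.32786; midpoint %ΔI = (70100 − 60550)/65325 = 0.14619.
η = -0.32786 / 0.14619 = -2.24.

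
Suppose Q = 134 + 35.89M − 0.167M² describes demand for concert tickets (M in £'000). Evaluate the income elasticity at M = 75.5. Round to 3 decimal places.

0.426

At M = 75.5: Q = 1891.7533.
dQ/dM = 35.89 − 0.334M = 10.67300.
η = (dQ/dM)·(M/Q) = 10.67300 × (75.5/1891.7533) = 0.426.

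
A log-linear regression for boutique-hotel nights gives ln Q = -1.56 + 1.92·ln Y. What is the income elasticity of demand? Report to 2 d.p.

1.92

In a log-linear demand, the coefficient on ln Y is the income elasticity.
So η = 1.92.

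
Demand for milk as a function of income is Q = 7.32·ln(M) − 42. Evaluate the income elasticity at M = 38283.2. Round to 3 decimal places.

At M = 38283.2: Q = 35.246.
dQ/dM = 7.32/M = 0.000191207 at this income.
η = (dQ/dM)·(M/Q) = 0.000191207 × (38283.2/35.246) = 0.208.

0.208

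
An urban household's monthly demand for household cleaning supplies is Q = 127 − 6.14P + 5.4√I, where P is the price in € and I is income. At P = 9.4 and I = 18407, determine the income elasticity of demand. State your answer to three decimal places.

0.457

At P = 9.4, I = 18407: Q = 801.915.
Holding P constant, ∂Q/∂I = 5.4/(2√I) = 0.0199009.
η_I = (∂Q/∂I)·(I/Q) = 0.0199009 × (18407/801.915) = 0.457.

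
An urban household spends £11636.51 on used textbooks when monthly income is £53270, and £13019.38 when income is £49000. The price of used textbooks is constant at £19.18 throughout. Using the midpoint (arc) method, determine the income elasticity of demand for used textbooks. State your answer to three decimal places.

With a constant price, Q₁ = 11636.51/19.18 = 606.700 and Q₂ = 13019.38/19.18 = 678.800 (equivalently, work directly with expenditure since P cancels).
Midpoint %ΔQ = (13019.38 − 11636.51)/12327.95 = 0.11217; midpoint %ΔI = (49000 − 53270)/51135 = -0.08350.
η = 0.11217 / -0.08350 = -1.343.

-1.343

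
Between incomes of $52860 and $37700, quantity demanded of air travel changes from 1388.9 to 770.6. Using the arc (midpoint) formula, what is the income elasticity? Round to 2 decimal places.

ΔQ = 770.6 − 1388.9 = -618.3; midpoint Q̄ = (1388.9 + 770.6)/2 = 1079.75.
ΔI = 37700 − 52860 = -15160; midpoint Ī = (52860 + 37700)/2 = 45280.
η = (ΔQ/Q̄) ÷ (ΔI/Ī) = (-618.3/1079.75) ÷ (-15160/45280) = 1.71.

1.71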